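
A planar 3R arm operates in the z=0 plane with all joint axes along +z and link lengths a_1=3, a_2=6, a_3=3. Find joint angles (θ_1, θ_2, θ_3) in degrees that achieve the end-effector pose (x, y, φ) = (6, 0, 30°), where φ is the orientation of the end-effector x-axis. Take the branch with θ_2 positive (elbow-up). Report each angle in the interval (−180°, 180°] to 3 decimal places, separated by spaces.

-150.000 150.000 30.000

wrist centre = target − a_3·(cos φ, sin φ) = (3.4019, -1.5000)
cos θ_2 = (13.8231−3²−6²)/(2·3·6) = -0.8660; θ_2 = 150.0000° (elbow-up)
β = atan2(-1.5000,3.4019) = -23.7940°; ψ = atan2(3.0000,-2.1962) = 126.2060°
θ_1 = β − ψ = -150.0000°
θ_3 = φ − θ_1 − θ_2 = 30.0000° (wrapped to (-180°,180°])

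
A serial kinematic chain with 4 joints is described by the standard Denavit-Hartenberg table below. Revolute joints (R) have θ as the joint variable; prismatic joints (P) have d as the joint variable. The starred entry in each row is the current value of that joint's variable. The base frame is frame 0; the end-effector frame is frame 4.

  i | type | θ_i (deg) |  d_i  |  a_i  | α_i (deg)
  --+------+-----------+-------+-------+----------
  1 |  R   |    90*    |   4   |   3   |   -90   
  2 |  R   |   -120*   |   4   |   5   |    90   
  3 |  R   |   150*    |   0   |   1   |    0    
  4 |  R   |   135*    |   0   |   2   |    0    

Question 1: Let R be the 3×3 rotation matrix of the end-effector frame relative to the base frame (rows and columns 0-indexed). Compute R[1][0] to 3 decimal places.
-0.129

End-effector x-axis (col 0 of R) = (0.9659,-0.1294,0.2241)
R[1][0] = -0.1294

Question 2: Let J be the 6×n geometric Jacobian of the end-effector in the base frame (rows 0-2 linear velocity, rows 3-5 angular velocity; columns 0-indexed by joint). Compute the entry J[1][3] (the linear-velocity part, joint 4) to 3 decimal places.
axis z_3 = (-0.0000,-0.8660,-0.5000); lever o_n−o_3 = (1.9319,-0.2588,0.4483)
cross product → J_v[:, 3] = (-0.5176,-0.9659,1.6730)
J_ω[:, 3] = z_3
entry J[1][3] = -0.9659

-0.966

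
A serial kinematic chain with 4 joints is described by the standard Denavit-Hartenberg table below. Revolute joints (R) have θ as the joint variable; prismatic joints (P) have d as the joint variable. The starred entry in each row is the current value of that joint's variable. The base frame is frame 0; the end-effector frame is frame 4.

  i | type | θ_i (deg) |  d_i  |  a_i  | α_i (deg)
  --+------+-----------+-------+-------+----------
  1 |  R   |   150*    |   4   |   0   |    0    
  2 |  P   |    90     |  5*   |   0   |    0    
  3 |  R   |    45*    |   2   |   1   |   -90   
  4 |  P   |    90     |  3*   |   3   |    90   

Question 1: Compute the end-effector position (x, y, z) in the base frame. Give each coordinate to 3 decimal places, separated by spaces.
after link 1: o_1 = (0.0000, 0.0000, 4.0000)
after link 2: o_2 = (0.0000, 0.0000, 9.0000)
after link 3: o_3 = (0.2588, -0.9659, 11.0000)
after link 4: o_4 = (3.1566, -0.1895, 8.0000)

3.157 -0.189 8.000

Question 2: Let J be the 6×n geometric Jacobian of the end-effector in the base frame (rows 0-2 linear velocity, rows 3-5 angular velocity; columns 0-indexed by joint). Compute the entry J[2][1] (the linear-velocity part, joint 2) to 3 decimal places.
prismatic axis z_1 = (0.0000,0.0000,1.0000)
J_v[:, 1] = z_1; J_ω[:, 1] = (0,0,0)
entry J[2][1] = 1.0000

1.000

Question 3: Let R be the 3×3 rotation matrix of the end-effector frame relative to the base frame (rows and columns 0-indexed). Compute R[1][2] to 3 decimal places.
End-effector z-axis (col 2 of R) = (0.2588,-0.9659,0.0000)
R[1][2] = -0.9659

-0.966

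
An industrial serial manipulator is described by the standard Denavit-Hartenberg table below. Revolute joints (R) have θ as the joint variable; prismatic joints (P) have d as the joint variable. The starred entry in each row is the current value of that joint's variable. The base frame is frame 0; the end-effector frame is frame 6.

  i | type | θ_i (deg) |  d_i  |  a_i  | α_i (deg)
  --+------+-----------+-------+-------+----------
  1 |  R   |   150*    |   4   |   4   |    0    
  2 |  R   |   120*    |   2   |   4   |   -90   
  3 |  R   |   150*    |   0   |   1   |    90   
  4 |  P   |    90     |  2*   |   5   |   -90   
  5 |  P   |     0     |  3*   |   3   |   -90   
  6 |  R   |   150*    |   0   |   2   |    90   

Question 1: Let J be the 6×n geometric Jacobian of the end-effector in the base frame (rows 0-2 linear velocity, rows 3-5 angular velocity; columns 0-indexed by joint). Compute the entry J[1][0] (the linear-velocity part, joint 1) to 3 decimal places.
2.804

axis z_0 = ẑ; lever o_n−o_0 = (2.8038,-3.8660,4.7679)
cross product → J_v[:, 0] = (3.8660,2.8038,-0.0000)
J_ω[:, 0] = z_0
entry J[1][0] = 2.8038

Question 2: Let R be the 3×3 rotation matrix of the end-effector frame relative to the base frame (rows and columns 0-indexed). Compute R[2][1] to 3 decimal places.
End-effector y-axis (col 1 of R) = (-0.0000,0.5000,0.8660)
R[2][1] = 0.8660

0.866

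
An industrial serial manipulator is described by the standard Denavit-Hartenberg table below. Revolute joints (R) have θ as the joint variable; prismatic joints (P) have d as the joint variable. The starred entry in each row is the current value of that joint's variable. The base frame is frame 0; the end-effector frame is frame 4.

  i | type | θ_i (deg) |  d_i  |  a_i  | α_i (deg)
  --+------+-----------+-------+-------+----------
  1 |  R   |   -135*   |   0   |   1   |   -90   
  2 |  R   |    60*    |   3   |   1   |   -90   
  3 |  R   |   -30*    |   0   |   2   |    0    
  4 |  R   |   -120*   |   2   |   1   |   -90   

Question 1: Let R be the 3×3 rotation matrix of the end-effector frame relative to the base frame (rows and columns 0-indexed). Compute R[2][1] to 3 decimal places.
End-effector y-axis (col 1 of R) = (-0.6124,-0.6124,0.5000)
R[2][1] = 0.5000

0.500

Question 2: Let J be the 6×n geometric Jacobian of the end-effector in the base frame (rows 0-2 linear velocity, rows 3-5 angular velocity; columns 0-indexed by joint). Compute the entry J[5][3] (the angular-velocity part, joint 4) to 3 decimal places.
axis z_3 = (0.6124,0.6124,-0.5000); lever o_n−o_3 = (1.8845,1.1774,-0.2500)
cross product → J_v[:, 3] = (0.4356,-0.7891,-0.4330)
J_ω[:, 3] = z_3
entry J[5][3] = -0.5000

-0.500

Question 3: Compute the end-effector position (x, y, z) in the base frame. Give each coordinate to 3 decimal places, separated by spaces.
after link 1: o_1 = (-0.7071, -0.7071, 0.0000)
after link 2: o_2 = (1.0607, -3.1820, -0.8660)
after link 3: o_3 = (1.1554, -4.5015, -2.3660)
after link 4: o_4 = (3.0399, -3.3241, -2.6160)

3.040 -3.324 -2.616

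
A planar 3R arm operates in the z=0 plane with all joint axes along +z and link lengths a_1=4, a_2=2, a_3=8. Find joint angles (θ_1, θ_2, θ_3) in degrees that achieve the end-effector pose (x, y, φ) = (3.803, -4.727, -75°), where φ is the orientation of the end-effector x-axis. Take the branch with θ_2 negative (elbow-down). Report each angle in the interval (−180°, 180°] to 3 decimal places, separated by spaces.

89.998 -119.984 -45.013

wrist centre = target − a_3·(cos φ, sin φ) = (1.7324, 3.0004)
cos θ_2 = (12.0038−4²−2²)/(2·4·2) = -0.4998; θ_2 = -119.9842° (elbow-down)
β = atan2(3.0004,1.7324) = 59.9977°; ψ = atan2(-1.7323,3.0005) = -30.0000°
θ_1 = β − ψ = 89.9977°
θ_3 = φ − θ_1 − θ_2 = -45.0134° (wrapped to (-180°,180°])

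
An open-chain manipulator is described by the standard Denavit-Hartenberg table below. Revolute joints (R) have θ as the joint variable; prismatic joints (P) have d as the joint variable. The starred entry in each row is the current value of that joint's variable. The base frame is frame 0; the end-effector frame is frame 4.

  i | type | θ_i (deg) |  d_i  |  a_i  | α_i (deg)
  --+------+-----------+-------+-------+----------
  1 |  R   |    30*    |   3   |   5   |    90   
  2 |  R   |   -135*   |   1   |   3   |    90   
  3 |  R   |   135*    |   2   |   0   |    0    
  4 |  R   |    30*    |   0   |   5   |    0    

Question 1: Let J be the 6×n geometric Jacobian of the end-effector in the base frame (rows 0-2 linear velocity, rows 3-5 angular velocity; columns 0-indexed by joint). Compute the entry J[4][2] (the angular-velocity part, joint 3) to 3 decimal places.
axis z_2 = (-0.6124,-0.3536,0.7071); lever o_n−o_2 = (2.3798,-0.1203,4.8293)
cross product → J_v[:, 2] = (-1.6223,4.6401,0.9151)
J_ω[:, 2] = z_2
entry J[4][2] = -0.3536

-0.354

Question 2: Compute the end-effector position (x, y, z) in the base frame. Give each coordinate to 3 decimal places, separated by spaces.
after link 1: o_1 = (4.3301, 2.5000, 3.0000)
after link 2: o_2 = (2.9930, 0.5733, 0.8787)
after link 3: o_3 = (1.7683, -0.1338, 2.2929)
after link 4: o_4 = (5.3728, 0.4530, 5.7080)

5.373 0.453 5.708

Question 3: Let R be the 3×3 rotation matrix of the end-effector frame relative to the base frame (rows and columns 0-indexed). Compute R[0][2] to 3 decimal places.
-0.612

End-effector z-axis (col 2 of R) = (-0.6124,-0.3536,0.7071)
R[0][2] = -0.6124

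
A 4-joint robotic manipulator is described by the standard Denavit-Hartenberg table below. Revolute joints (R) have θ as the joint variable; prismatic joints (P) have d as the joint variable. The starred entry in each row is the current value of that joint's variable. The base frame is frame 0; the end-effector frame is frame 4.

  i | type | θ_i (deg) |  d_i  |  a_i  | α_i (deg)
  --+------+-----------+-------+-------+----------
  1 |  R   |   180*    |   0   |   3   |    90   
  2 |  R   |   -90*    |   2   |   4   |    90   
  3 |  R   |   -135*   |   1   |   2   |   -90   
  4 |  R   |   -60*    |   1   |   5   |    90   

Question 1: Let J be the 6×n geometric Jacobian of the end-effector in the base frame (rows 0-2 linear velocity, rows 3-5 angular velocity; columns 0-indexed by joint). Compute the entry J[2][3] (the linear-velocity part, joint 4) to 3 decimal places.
3.062

axis z_3 = (-0.0000,-0.7071,-0.7071); lever o_n−o_3 = (4.3301,-2.4749,1.0607)
cross product → J_v[:, 3] = (-2.5000,-3.0619,3.0619)
J_ω[:, 3] = z_3
entry J[2][3] = 3.0619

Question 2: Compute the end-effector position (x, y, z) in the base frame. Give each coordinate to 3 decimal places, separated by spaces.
after link 1: o_1 = (-3.0000, 0.0000, 0.0000)
after link 2: o_2 = (-3.0000, 2.0000, -4.0000)
after link 3: o_3 = (-2.0000, 0.5858, -2.5858)
after link 4: o_4 = (2.3301, -1.8891, -1.5251)

2.330 -1.889 -1.525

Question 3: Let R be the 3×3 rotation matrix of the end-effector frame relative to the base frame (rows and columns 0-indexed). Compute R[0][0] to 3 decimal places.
0.866

End-effector x-axis (col 0 of R) = (0.8660,-0.3536,0.3536)
R[0][0] = 0.8660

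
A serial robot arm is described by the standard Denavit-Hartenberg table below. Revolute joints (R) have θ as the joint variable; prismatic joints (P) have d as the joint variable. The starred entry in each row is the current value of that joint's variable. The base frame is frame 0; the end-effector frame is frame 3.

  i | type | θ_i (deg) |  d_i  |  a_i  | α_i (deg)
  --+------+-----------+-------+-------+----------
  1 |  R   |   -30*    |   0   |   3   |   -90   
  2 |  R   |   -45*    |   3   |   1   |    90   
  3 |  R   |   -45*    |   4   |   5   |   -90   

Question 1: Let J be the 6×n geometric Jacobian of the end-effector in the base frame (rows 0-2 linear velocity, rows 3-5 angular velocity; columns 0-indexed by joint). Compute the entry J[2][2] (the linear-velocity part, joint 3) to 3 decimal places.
axis z_2 = (-0.6124,0.3536,0.7071); lever o_n−o_2 = (-2.0522,-2.8976,5.3284)
cross product → J_v[:, 2] = (3.9328,1.8119,2.5000)
J_ω[:, 2] = z_2
entry J[2][2] = 2.5000

2.500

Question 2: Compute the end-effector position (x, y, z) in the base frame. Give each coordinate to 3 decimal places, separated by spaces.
after link 1: o_1 = (2.5981, -1.5000, 0.0000)
after link 2: o_2 = (4.7104, 0.7445, 0.7071)
after link 3: o_3 = (2.6583, -2.1531, 6.0355)

2.658 -2.153 6.036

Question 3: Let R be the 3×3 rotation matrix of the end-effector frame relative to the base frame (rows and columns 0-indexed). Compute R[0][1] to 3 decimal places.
End-effector y-axis (col 1 of R) = (0.6124,-0.3536,-0.7071)
R[0][1] = 0.6124

0.612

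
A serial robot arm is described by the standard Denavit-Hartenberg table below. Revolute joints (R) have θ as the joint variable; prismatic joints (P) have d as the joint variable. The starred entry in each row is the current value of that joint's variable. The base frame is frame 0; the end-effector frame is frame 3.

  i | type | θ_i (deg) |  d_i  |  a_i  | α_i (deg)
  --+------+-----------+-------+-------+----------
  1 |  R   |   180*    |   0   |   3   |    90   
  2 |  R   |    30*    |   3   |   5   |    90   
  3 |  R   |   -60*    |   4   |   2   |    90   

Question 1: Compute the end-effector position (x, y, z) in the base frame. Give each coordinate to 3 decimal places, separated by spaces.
-10.196 1.268 -0.464

after link 1: o_1 = (-3.0000, 0.0000, 0.0000)
after link 2: o_2 = (-7.3301, 3.0000, 2.5000)
after link 3: o_3 = (-10.1962, 1.2679, -0.4641)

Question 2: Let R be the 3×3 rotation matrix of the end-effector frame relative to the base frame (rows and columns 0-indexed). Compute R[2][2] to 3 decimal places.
-0.433

End-effector z-axis (col 2 of R) = (0.7500,-0.5000,-0.4330)
R[2][2] = -0.4330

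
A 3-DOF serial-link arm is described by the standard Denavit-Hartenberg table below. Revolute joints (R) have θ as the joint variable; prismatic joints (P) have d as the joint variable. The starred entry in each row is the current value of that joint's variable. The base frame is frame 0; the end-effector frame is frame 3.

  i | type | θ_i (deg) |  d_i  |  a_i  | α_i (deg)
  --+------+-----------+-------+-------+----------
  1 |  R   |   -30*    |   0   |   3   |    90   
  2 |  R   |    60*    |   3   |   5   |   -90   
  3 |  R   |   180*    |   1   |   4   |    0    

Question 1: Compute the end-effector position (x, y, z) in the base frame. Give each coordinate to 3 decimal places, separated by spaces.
after link 1: o_1 = (2.5981, -1.5000, 0.0000)
after link 2: o_2 = (3.2631, -5.3481, 4.3301)
after link 3: o_3 = (0.7811, -3.9151, 1.3660)

0.781 -3.915 1.366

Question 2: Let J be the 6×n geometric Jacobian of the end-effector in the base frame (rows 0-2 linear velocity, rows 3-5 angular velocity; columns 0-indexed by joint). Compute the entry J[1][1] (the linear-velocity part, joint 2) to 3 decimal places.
axis z_1 = (-0.5000,-0.8660,0.0000); lever o_n−o_1 = (-1.8170,-2.4151,1.3660)
cross product → J_v[:, 1] = (-1.1830,0.6830,-0.3660)
J_ω[:, 1] = z_1
entry J[1][1] = 0.6830

0.683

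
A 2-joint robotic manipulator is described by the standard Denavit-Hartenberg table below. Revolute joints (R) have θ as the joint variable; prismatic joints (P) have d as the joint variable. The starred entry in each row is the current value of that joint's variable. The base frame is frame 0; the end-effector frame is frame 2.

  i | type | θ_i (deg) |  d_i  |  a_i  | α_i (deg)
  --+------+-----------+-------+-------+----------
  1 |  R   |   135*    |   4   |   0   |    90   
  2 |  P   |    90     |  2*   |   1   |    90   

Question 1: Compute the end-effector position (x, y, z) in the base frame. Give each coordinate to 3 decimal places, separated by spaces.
1.414 1.414 5.000

after link 1: o_1 = (0.0000, 0.0000, 4.0000)
after link 2: o_2 = (1.4142, 1.4142, 5.0000)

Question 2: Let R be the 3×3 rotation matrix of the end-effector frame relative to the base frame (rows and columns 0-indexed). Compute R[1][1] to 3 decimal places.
End-effector y-axis (col 1 of R) = (0.7071,0.7071,0.0000)
R[1][1] = 0.7071

0.707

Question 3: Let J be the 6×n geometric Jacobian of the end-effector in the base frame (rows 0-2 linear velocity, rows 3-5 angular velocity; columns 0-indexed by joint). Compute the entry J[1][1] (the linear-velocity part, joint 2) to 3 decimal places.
0.707

prismatic axis z_1 = (0.7071,0.7071,0.0000)
J_v[:, 1] = z_1; J_ω[:, 1] = (0,0,0)
entry J[1][1] = 0.7071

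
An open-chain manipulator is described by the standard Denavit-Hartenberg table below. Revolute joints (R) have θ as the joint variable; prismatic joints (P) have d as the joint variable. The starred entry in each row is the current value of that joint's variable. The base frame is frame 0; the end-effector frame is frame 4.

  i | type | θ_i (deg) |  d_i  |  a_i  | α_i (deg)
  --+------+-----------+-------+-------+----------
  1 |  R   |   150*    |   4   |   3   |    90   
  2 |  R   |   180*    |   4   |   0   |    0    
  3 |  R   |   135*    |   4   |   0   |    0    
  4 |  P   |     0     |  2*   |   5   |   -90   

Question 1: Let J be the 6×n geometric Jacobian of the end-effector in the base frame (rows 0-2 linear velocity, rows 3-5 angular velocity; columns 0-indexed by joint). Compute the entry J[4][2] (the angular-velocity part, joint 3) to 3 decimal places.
0.866

axis z_2 = (0.5000,0.8660,0.0000); lever o_n−o_2 = (-0.0619,6.9639,-3.5355)
cross product → J_v[:, 2] = (-3.0619,1.7678,3.5355)
J_ω[:, 2] = z_2
entry J[4][2] = 0.8660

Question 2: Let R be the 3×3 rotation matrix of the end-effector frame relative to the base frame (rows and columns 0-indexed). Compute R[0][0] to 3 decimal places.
End-effector x-axis (col 0 of R) = (-0.6124,0.3536,-0.7071)
R[0][0] = -0.6124

-0.612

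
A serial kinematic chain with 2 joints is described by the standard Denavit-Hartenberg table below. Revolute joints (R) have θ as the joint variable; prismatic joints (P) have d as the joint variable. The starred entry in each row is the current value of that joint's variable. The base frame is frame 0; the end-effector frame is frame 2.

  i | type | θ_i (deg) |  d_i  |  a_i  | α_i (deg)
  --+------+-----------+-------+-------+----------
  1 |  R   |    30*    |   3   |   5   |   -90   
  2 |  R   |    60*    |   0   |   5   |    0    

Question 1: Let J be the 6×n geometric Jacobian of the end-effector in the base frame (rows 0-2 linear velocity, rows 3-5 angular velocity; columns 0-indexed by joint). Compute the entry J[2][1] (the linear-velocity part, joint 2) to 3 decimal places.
-2.500

axis z_1 = (-0.5000,0.8660,0.0000); lever o_n−o_1 = (2.1651,1.2500,-4.3301)
cross product → J_v[:, 1] = (-3.7500,-2.1651,-2.5000)
J_ω[:, 1] = z_1
entry J[2][1] = -2.5000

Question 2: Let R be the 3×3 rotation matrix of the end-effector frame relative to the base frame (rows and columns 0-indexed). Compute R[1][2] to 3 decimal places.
End-effector z-axis (col 2 of R) = (-0.5000,0.8660,0.0000)
R[1][2] = 0.8660

0.866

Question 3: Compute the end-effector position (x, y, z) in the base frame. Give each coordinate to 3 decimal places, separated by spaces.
after link 1: o_1 = (4.3301, 2.5000, 3.0000)
after link 2: o_2 = (6.4952, 3.7500, -1.3301)

6.495 3.750 -1.330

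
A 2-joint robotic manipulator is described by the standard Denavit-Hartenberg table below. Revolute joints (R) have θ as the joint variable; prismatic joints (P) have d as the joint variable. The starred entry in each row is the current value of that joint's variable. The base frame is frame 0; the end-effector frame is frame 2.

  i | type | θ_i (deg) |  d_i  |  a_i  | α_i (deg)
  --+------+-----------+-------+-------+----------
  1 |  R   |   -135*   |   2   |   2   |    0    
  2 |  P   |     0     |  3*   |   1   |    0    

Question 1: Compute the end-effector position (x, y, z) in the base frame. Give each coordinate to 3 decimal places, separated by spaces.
-2.121 -2.121 5.000

after link 1: o_1 = (-1.4142, -1.4142, 2.0000)
after link 2: o_2 = (-2.1213, -2.1213, 5.0000)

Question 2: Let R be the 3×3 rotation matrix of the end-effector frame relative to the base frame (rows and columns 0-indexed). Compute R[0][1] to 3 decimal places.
End-effector y-axis (col 1 of R) = (0.7071,-0.7071,0.0000)
R[0][1] = 0.7071

0.707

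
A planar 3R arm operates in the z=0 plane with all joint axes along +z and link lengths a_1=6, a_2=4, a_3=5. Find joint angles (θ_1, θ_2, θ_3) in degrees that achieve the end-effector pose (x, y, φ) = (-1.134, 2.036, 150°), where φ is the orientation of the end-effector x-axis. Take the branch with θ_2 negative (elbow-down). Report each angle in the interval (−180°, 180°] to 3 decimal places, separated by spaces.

30.001 -150.001 -90.001

wrist centre = target − a_3·(cos φ, sin φ) = (3.1961, -0.4640)
cos θ_2 = (10.4305−6²−4²)/(2·6·4) = -0.8660; θ_2 = -150.0006° (elbow-down)
β = atan2(-0.4640,3.1961) = -8.2602°; ψ = atan2(-2.0000,2.5359) = -38.2617°
θ_1 = β − ψ = 30.0014°
θ_3 = φ − θ_1 − θ_2 = -90.0008° (wrapped to (-180°,180°])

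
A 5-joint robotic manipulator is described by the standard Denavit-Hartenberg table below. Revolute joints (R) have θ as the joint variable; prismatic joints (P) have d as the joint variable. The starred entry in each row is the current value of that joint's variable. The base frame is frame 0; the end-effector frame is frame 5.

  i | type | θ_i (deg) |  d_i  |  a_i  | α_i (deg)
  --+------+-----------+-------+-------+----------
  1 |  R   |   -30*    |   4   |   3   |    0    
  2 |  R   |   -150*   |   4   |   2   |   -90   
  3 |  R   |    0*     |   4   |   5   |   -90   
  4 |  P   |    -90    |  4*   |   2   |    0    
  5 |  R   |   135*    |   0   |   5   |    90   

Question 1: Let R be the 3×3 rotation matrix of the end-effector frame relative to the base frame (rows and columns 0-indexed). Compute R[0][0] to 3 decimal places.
End-effector x-axis (col 0 of R) = (-0.7071,0.7071,-0.0000)
R[0][0] = -0.7071

-0.707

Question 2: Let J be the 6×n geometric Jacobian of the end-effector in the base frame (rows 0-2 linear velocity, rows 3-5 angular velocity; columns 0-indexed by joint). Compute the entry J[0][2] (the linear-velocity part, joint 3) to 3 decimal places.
4.000

axis z_2 = (0.0000,-1.0000,0.0000); lever o_n−o_2 = (-8.5355,-2.4645,-4.0000)
cross product → J_v[:, 2] = (4.0000,-0.0000,-8.5355)
J_ω[:, 2] = z_2
entry J[0][2] = 4.0000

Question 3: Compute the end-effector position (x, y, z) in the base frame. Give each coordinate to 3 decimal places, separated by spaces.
after link 1: o_1 = (2.5981, -1.5000, 4.0000)
after link 2: o_2 = (0.5981, -1.5000, 8.0000)
after link 3: o_3 = (-4.4019, -5.5000, 8.0000)
after link 4: o_4 = (-4.4019, -7.5000, 4.0000)
after link 5: o_5 = (-7.9375, -3.9645, 4.0000)

-7.937 -3.964 4.000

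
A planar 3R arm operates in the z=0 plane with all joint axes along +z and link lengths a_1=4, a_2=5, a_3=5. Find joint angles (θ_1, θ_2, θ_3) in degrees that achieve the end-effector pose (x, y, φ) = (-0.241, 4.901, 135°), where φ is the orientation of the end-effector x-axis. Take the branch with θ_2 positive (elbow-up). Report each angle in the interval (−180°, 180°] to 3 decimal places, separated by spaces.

-59.999 134.994 60.004

wrist centre = target − a_3·(cos φ, sin φ) = (3.2945, 1.3655)
cos θ_2 = (12.7185−4²−5²)/(2·4·5) = -0.7070; θ_2 = 134.9945° (elbow-up)
β = atan2(1.3655,3.2945) = 22.5123°; ψ = atan2(3.5359,0.4648) = 82.5112°
θ_1 = β − ψ = -59.9989°
θ_3 = φ − θ_1 − θ_2 = 60.0044° (wrapped to (-180°,180°])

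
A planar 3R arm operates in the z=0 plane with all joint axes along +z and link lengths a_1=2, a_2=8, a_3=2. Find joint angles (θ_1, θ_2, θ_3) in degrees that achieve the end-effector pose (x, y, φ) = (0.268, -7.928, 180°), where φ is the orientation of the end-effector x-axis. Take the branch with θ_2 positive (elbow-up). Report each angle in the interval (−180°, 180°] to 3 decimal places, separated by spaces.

-150.004 90.005 -120.001

wrist centre = target − a_3·(cos φ, sin φ) = (2.2680, -7.9280)
cos θ_2 = (67.9970−2²−8²)/(2·2·8) = -0.0001; θ_2 = 90.0054° (elbow-up)
β = atan2(-7.9280,2.2680) = -74.0355°; ψ = atan2(8.0000,1.9993) = 75.9688°
θ_1 = β − ψ = -150.0043°
θ_3 = φ − θ_1 − θ_2 = -120.0010° (wrapped to (-180°,180°])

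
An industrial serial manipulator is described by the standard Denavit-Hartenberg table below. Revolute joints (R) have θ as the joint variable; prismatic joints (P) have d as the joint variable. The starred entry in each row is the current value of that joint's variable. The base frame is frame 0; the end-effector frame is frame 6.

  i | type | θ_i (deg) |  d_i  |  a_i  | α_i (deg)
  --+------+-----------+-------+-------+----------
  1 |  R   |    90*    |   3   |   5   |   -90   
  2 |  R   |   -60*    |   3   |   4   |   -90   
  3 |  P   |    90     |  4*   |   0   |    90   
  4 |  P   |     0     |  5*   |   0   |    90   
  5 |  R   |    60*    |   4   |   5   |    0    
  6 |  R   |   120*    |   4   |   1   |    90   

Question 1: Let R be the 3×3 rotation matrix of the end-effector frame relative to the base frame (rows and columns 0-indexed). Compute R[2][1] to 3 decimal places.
0.500

End-effector y-axis (col 1 of R) = (0.0000,-0.8660,0.5000)
R[2][1] = 0.5000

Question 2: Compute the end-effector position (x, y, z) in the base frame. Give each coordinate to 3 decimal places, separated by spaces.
after link 1: o_1 = (0.0000, 5.0000, 3.0000)
after link 2: o_2 = (-3.0000, 7.0000, 6.4641)
after link 3: o_3 = (-3.0000, 10.4641, 4.4641)
after link 4: o_4 = (-3.0000, 12.9641, 8.7942)
after link 5: o_5 = (-0.5000, 11.6651, 14.5442)
after link 6: o_6 = (-1.5000, 8.2010, 16.5442)

-1.500 8.201 16.544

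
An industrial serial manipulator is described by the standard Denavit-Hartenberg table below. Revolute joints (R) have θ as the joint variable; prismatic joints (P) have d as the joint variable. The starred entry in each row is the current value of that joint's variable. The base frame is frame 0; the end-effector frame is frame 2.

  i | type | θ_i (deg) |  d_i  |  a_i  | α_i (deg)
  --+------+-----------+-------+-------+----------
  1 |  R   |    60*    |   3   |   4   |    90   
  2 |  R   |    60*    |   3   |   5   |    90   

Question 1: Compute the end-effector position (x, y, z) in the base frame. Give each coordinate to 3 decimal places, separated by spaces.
after link 1: o_1 = (2.0000, 3.4641, 3.0000)
after link 2: o_2 = (5.8481, 4.1292, 7.3301)

5.848 4.129 7.330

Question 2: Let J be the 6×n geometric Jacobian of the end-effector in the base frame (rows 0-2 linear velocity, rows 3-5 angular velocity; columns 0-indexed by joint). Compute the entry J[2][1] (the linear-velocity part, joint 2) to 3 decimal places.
2.500

axis z_1 = (0.8660,-0.5000,0.0000); lever o_n−o_1 = (3.8481,0.6651,4.3301)
cross product → J_v[:, 1] = (-2.1651,-3.7500,2.5000)
J_ω[:, 1] = z_1
entry J[2][1] = 2.5000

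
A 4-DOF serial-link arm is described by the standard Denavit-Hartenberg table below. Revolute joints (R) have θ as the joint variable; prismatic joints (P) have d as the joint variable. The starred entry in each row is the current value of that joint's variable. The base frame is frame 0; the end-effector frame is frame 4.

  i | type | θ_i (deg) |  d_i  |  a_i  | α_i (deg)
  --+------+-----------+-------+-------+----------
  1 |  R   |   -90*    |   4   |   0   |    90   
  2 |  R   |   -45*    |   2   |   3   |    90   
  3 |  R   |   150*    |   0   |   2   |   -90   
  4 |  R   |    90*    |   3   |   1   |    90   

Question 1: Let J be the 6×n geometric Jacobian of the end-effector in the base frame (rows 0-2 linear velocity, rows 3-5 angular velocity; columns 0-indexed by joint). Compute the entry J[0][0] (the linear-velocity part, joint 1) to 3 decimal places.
0.543

axis z_0 = ẑ; lever o_n−o_0 = (-0.4019,-0.5430,4.8712)
cross product → J_v[:, 0] = (0.5430,-0.4019,0.0000)
J_ω[:, 0] = z_0
entry J[0][0] = 0.5430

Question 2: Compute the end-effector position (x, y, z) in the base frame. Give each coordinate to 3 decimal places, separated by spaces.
-0.402 -0.543 4.871

after link 1: o_1 = (0.0000, 0.0000, 4.0000)
after link 2: o_2 = (-2.0000, -2.1213, 1.8787)
after link 3: o_3 = (-3.0000, -0.8966, 3.1034)
after link 4: o_4 = (-0.4019, -0.5430, 4.8712)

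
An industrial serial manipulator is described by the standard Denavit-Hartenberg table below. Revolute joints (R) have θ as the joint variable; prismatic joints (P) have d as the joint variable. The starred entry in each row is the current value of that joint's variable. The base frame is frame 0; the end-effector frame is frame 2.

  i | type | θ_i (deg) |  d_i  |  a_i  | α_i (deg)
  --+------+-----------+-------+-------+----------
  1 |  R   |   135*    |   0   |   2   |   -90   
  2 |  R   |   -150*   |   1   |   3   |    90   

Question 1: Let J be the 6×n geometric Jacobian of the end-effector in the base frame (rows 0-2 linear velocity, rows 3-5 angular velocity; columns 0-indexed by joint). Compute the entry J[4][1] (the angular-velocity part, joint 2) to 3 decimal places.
axis z_1 = (-0.7071,-0.7071,0.0000); lever o_n−o_1 = (1.1300,-2.5442,1.5000)
cross product → J_v[:, 1] = (-1.0607,1.0607,2.5981)
J_ω[:, 1] = z_1
entry J[4][1] = -0.7071

-0.707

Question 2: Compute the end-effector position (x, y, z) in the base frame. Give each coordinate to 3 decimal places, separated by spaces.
-0.284 -1.130 1.500

after link 1: o_1 = (-1.4142, 1.4142, 0.0000)
after link 2: o_2 = (-0.2842, -1.1300, 1.5000)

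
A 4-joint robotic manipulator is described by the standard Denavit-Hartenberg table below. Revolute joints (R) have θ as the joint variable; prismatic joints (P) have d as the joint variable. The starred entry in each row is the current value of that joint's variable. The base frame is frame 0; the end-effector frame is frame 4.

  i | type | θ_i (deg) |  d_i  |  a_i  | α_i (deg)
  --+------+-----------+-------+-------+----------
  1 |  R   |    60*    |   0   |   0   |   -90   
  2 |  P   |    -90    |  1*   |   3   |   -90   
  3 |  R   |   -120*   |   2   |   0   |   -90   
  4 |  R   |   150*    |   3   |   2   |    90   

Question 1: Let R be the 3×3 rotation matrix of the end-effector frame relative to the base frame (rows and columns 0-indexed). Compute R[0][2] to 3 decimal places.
-0.808

End-effector z-axis (col 2 of R) = (-0.8080,-0.5335,-0.2500)
R[0][2] = -0.8080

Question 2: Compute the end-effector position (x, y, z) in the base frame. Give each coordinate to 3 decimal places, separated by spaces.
-0.366 1.366 6.464

after link 1: o_1 = (0.0000, 0.0000, 0.0000)
after link 2: o_2 = (-0.8660, 0.5000, 3.0000)
after link 3: o_3 = (0.1340, 2.2321, 3.0000)
after link 4: o_4 = (-0.3660, 1.3660, 6.4641)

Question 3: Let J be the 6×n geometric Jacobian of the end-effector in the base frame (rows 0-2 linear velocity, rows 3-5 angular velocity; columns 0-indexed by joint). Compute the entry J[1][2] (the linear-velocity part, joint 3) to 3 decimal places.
axis z_2 = (0.5000,0.8660,-0.0000); lever o_n−o_2 = (0.5000,0.8660,3.4641)
cross product → J_v[:, 2] = (3.0000,-1.7321,-0.0000)
J_ω[:, 2] = z_2
entry J[1][2] = -1.7321

-1.732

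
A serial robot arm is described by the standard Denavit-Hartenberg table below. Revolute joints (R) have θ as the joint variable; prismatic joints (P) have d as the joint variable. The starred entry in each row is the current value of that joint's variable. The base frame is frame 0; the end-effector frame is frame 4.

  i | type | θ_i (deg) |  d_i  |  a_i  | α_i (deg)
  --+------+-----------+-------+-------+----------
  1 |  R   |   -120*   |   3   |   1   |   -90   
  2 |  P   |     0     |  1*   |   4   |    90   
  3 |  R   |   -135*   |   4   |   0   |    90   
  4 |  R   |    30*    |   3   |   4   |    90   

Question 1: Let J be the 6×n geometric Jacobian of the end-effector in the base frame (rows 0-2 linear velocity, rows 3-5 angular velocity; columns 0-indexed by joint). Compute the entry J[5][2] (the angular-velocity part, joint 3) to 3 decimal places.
1.000

axis z_2 = (0.0000,0.0000,1.0000); lever o_n−o_2 = (2.0012,4.1225,6.0000)
cross product → J_v[:, 2] = (-4.1225,2.0012,0.0000)
J_ω[:, 2] = z_2
entry J[5][2] = 1.0000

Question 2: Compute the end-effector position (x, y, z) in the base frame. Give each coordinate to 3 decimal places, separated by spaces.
0.367 -0.708 9.000

after link 1: o_1 = (-0.5000, -0.8660, 3.0000)
after link 2: o_2 = (-1.6340, -4.8301, 3.0000)
after link 3: o_3 = (-1.6340, -4.8301, 7.0000)
after link 4: o_4 = (0.3672, -0.7076, 9.0000)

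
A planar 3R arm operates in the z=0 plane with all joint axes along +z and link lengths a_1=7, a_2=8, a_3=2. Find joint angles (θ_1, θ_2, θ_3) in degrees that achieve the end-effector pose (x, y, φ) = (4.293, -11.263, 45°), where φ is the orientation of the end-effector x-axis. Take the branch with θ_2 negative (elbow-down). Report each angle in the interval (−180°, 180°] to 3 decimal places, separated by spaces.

-45.002 -60.000 150.002

wrist centre = target − a_3·(cos φ, sin φ) = (2.8788, -12.6772)
cos θ_2 = (168.9992−7²−8²)/(2·7·8) = 0.5000; θ_2 = -60.0005° (elbow-down)
β = atan2(-12.6772,2.8788) = -77.2060°; ψ = atan2(-6.9282,10.9999) = -32.2045°
θ_1 = β − ψ = -45.0015°
θ_3 = φ − θ_1 − θ_2 = 150.0020° (wrapped to (-180°,180°])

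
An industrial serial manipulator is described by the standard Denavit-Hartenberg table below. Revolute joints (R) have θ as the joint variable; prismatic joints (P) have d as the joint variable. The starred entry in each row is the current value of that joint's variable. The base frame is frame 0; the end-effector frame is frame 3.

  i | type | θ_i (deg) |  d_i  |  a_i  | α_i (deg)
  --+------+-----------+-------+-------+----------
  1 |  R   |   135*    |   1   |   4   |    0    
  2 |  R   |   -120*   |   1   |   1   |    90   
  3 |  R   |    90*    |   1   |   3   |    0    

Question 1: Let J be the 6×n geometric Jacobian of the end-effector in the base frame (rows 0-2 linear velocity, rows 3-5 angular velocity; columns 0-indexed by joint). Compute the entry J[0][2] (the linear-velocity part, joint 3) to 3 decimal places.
-2.898

axis z_2 = (0.2588,-0.9659,0.0000); lever o_n−o_2 = (0.2588,-0.9659,3.0000)
cross product → J_v[:, 2] = (-2.8978,-0.7765,0.0000)
J_ω[:, 2] = z_2
entry J[0][2] = -2.8978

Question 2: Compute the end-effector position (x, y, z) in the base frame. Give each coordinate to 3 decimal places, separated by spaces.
after link 1: o_1 = (-2.8284, 2.8284, 1.0000)
after link 2: o_2 = (-1.8625, 3.0872, 2.0000)
after link 3: o_3 = (-1.6037, 2.1213, 5.0000)

-1.604 2.121 5.000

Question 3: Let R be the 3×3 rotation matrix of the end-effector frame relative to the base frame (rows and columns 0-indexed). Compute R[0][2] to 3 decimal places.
End-effector z-axis (col 2 of R) = (0.2588,-0.9659,0.0000)
R[0][2] = 0.2588

0.259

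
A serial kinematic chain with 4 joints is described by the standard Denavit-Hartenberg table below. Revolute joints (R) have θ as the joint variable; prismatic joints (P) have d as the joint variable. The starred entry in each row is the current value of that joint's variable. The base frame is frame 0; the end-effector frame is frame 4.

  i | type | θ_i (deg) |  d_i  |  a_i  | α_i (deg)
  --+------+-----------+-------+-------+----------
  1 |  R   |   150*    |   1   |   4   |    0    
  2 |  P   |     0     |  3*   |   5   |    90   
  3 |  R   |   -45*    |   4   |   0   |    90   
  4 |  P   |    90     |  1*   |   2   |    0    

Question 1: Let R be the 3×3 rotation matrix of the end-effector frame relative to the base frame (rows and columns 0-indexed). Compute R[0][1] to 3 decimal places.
0.612

End-effector y-axis (col 1 of R) = (0.6124,-0.3536,0.7071)
R[0][1] = 0.6124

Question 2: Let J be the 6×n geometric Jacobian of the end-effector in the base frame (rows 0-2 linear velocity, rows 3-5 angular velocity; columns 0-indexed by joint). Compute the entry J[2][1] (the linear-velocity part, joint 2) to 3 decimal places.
1.000

prismatic axis z_1 = (0.0000,0.0000,1.0000)
J_v[:, 1] = z_1; J_ω[:, 1] = (0,0,0)
entry J[2][1] = 1.0000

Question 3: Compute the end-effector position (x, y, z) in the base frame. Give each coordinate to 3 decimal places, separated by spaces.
-4.182 9.343 3.293

after link 1: o_1 = (-3.4641, 2.0000, 1.0000)
after link 2: o_2 = (-7.7942, 4.5000, 4.0000)
after link 3: o_3 = (-5.7942, 7.9641, 4.0000)
after link 4: o_4 = (-4.1819, 9.3426, 3.2929)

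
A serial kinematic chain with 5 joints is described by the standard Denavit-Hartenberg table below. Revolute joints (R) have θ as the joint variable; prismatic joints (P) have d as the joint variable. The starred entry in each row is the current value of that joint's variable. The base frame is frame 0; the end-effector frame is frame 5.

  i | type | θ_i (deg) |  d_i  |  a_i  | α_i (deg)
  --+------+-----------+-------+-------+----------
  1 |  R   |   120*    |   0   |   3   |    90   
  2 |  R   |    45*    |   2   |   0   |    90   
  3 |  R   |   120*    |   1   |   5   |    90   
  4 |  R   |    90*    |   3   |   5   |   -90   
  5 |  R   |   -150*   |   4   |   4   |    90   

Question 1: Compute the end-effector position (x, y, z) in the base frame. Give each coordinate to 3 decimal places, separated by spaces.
0.896 9.179 0.915

after link 1: o_1 = (-1.5000, 2.5981, 0.0000)
after link 2: o_2 = (0.2321, 3.5981, 0.0000)
after link 3: o_3 = (4.5124, 4.8446, -2.4749)
after link 4: o_4 = (3.1251, 10.2474, -4.1733)
after link 5: o_5 = (0.8964, 9.1795, 0.9152)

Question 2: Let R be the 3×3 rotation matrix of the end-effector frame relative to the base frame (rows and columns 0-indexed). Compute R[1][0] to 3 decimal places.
-0.140

End-effector x-axis (col 0 of R) = (0.3696,-0.1402,0.9186)
R[1][0] = -0.1402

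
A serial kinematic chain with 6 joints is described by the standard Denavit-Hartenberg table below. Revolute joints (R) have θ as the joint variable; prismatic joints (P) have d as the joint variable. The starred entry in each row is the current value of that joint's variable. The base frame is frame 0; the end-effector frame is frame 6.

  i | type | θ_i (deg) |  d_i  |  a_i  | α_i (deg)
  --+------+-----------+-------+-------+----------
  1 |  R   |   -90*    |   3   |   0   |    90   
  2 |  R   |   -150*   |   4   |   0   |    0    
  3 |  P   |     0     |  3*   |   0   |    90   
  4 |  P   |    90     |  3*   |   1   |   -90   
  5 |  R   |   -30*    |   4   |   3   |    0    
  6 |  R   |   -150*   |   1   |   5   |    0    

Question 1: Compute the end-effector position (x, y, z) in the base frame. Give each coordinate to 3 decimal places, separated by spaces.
after link 1: o_1 = (0.0000, 0.0000, 3.0000)
after link 2: o_2 = (-4.0000, -0.0000, 3.0000)
after link 3: o_3 = (-7.0000, -0.0000, 3.0000)
after link 4: o_4 = (-8.0000, 1.5000, 5.5981)
after link 5: o_5 = (-10.5981, -1.2141, 8.8971)
after link 6: o_6 = (-5.5981, -2.0801, 9.3971)

-5.598 -2.080 9.397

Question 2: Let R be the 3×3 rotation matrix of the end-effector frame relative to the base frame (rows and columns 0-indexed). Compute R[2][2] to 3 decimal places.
0.500

End-effector z-axis (col 2 of R) = (0.0000,-0.8660,0.5000)
R[2][2] = 0.5000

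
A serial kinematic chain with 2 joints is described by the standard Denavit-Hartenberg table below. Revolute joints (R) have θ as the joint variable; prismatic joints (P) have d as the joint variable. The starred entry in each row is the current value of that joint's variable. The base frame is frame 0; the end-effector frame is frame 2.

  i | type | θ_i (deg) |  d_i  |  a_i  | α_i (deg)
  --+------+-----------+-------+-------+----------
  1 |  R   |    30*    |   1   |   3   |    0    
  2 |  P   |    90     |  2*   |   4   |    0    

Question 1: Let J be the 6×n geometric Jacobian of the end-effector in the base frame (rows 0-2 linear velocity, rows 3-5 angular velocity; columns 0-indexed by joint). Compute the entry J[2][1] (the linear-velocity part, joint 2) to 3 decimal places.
prismatic axis z_1 = (0.0000,0.0000,1.0000)
J_v[:, 1] = z_1; J_ω[:, 1] = (0,0,0)
entry J[2][1] = 1.0000

1.000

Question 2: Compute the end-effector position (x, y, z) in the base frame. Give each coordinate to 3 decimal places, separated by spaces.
after link 1: o_1 = (2.5981, 1.5000, 1.0000)
after link 2: o_2 = (0.5981, 4.9641, 3.0000)

0.598 4.964 3.000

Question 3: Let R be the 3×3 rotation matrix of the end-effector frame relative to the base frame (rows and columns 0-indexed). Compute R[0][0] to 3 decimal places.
-0.500

End-effector x-axis (col 0 of R) = (-0.5000,0.8660,0.0000)
R[0][0] = -0.5000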